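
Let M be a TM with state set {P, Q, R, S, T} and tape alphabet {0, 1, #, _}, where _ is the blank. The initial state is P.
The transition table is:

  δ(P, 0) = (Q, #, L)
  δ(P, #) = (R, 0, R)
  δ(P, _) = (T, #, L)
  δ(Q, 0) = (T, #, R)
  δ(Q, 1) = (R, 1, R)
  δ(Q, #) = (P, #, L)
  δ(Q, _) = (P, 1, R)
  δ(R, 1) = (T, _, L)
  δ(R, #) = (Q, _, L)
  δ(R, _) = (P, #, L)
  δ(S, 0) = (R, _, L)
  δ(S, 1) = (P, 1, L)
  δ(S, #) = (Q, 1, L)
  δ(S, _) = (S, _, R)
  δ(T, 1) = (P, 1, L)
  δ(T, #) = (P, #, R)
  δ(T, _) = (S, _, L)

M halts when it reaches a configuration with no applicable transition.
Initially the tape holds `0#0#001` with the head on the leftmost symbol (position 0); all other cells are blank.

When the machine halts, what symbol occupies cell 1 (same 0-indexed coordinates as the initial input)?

P | ____[0]#0#001   read 0 → write #, move L, go to Q
Q | ___[_]##0#001   read _ → write 1, move R, go to P
P | ___1[#]#0#001   read # → write 0, move R, go to R
R | ___10[#]0#001   read # → write _, move L, go to Q
Q | ___1[0]_0#001   read 0 → write #, move R, go to T
T | ___1#[_]0#001   read _ → write _, move L, go to S
S | ___1[#]_0#001   read # → write 1, move L, go to Q
Q | ___[1]1_0#001   read 1 → write 1, move R, go to R
R | ___1[1]_0#001   read 1 → write _, move L, go to T
T | ___[1]__0#001   read 1 → write 1, move L, go to P
P | __[_]1__0#001   read _ → write #, move L, go to T
T | _[_]#1__0#001   read _ → write _, move L, go to S
S | [_]_#1__0#001   read _ → write _, move R, go to S
S | _[_]#1__0#001   read _ → write _, move R, go to S
S | __[#]1__0#001   read # → write 1, move L, go to Q
Q | _[_]11__0#001   read _ → write 1, move R, go to P
P | _1[1]1__0#001
Cell 1 holds _ when M halts.

_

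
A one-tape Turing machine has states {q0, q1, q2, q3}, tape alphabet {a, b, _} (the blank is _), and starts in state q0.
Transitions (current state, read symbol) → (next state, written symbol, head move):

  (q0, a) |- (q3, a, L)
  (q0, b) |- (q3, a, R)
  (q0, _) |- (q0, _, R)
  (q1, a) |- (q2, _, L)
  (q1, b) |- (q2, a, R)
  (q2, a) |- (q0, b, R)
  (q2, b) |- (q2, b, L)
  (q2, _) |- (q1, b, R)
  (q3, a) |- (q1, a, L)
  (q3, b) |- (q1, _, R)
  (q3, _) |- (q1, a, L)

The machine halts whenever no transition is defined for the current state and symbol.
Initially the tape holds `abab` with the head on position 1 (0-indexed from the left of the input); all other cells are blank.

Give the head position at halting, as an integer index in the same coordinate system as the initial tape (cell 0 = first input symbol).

2

state=q0 head=1 tape=a[b]ab   (q0,b)→(q3,a,R)
state=q3 head=2 tape=aa[a]b   (q3,a)→(q1,a,L)
state=q1 head=1 tape=a[a]ab   (q1,a)→(q2,_,L)
state=q2 head=0 tape=[a]_ab   (q2,a)→(q0,b,R)
state=q0 head=1 tape=b[_]ab   (q0,_)→(q0,_,R)
state=q0 head=2 tape=b_[a]b   (q0,a)→(q3,a,L)
state=q3 head=1 tape=b[_]ab   (q3,_)→(q1,a,L)
state=q1 head=0 tape=[b]aab   (q1,b)→(q2,a,R)
state=q2 head=1 tape=a[a]ab   (q2,a)→(q0,b,R)
state=q0 head=2 tape=ab[a]b   (q0,a)→(q3,a,L)
state=q3 head=1 tape=a[b]ab   (q3,b)→(q1,_,R)
state=q1 head=2 tape=a_[a]b   (q1,a)→(q2,_,L)
state=q2 head=1 tape=a[_]_b   (q2,_)→(q1,b,R)
state=q1 head=2 tape=ab[_]b
At halt the head is at cell 2.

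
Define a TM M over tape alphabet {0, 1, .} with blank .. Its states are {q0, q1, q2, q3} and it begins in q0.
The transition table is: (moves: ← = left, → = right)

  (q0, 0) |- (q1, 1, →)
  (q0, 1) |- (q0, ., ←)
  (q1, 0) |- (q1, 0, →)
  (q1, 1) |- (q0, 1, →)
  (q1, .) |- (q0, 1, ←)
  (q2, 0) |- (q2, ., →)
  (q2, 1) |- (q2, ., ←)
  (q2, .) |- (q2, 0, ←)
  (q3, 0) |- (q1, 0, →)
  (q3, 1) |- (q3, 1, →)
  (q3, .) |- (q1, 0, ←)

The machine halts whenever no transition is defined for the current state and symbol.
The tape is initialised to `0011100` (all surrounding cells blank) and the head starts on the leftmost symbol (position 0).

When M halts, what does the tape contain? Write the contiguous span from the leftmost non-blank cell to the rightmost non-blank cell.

1.100

state=q0 head=0 tape=.[0]011100   (q0,0)→(q1,1,→)
state=q1 head=1 tape=.1[0]11100   (q1,0)→(q1,0,→)
state=q1 head=2 tape=.10[1]1100   (q1,1)→(q0,1,→)
state=q0 head=3 tape=.101[1]100   (q0,1)→(q0,.,←)
state=q0 head=2 tape=.10[1].100   (q0,1)→(q0,.,←)
state=q0 head=1 tape=.1[0]..100   (q0,0)→(q1,1,→)
state=q1 head=2 tape=.11[.].100   (q1,.)→(q0,1,←)
state=q0 head=1 tape=.1[1]1.100   (q0,1)→(q0,.,←)
state=q0 head=0 tape=.[1].1.100   (q0,1)→(q0,.,←)
state=q0 head=-1 tape=[.]..1.100
The non-blank tape span at halt is 1.100.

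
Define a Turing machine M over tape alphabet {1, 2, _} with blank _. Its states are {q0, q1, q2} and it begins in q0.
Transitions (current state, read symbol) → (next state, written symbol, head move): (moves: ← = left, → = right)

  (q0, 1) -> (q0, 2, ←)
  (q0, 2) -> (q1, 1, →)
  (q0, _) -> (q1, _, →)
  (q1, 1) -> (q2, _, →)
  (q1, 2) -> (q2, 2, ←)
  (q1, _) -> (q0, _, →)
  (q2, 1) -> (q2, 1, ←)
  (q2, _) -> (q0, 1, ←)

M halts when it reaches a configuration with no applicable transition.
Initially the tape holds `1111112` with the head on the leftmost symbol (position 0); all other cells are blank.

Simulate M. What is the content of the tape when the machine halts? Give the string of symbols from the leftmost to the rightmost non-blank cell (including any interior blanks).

2111112

q0 | __[1]111112   read 1 → write 2, move ←, go to q0
q0 | _[_]2111112   read _ → write _, move →, go to q1
q1 | __[2]111112   read 2 → write 2, move ←, go to q2
q2 | _[_]2111112   read _ → write 1, move ←, go to q0
q0 | [_]12111112   read _ → write _, move →, go to q1
q1 | _[1]2111112   read 1 → write _, move →, go to q2
q2 | __[2]111112
The non-blank tape span at halt is 2111112.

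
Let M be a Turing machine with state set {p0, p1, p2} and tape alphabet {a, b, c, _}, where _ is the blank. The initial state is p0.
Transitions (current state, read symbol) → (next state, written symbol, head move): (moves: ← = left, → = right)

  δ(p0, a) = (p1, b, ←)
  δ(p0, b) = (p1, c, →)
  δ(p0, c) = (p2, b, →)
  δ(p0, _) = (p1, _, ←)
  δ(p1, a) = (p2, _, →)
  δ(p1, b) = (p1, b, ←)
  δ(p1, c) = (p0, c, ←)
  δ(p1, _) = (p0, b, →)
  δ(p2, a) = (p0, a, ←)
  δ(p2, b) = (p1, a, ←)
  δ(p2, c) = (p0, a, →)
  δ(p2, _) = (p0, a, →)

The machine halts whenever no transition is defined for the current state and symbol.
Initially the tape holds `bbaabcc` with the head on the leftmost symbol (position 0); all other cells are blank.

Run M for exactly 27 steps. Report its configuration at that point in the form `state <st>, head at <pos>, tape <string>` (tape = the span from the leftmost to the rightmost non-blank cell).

state p1, head at -3, tape bcbcbaaabcc

p0 | ____[b]baabcc   read b → write c, move →, go to p1
p1 | ____c[b]aabcc   read b → write b, move ←, go to p1
p1 | ____[c]baabcc   read c → write c, move ←, go to p0
p0 | ___[_]cbaabcc   read _ → write _, move ←, go to p1
p1 | __[_]_cbaabcc   read _ → write b, move →, go to p0
p0 | __b[_]cbaabcc   read _ → write _, move ←, go to p1
p1 | __[b]_cbaabcc   read b → write b, move ←, go to p1
p1 | _[_]b_cbaabcc   read _ → write b, move →, go to p0
p0 | _b[b]_cbaabcc   read b → write c, move →, go to p1
p1 | _bc[_]cbaabcc   read _ → write b, move →, go to p0
p0 | _bcb[c]baabcc   read c → write b, move →, go to p2
p2 | _bcbb[b]aabcc   read b → write a, move ←, go to p1
p1 | _bcb[b]aaabcc   read b → write b, move ←, go to p1
p1 | _bc[b]baaabcc   read b → write b, move ←, go to p1
p1 | _b[c]bbaaabcc   read c → write c, move ←, go to p0
p0 | _[b]cbbaaabcc   read b → write c, move →, go to p1
p1 | _c[c]bbaaabcc   read c → write c, move ←, go to p0
p0 | _[c]cbbaaabcc   read c → write b, move →, go to p2
p2 | _b[c]bbaaabcc   read c → write a, move →, go to p0
p0 | _ba[b]baaabcc   read b → write c, move →, go to p1
p1 | _bac[b]aaabcc   read b → write b, move ←, go to p1
p1 | _ba[c]baaabcc   read c → write c, move ←, go to p0
p0 | _b[a]cbaaabcc   read a → write b, move ←, go to p1
p1 | _[b]bcbaaabcc   read b → write b, move ←, go to p1
p1 | [_]bbcbaaabcc   read _ → write b, move →, go to p0
p0 | b[b]bcbaaabcc   read b → write c, move →, go to p1
p1 | bc[b]cbaaabcc   read b → write b, move ←, go to p1
p1 | b[c]bcbaaabcc
After 27 steps: state p1, head at -3, tape bcbcbaaabcc.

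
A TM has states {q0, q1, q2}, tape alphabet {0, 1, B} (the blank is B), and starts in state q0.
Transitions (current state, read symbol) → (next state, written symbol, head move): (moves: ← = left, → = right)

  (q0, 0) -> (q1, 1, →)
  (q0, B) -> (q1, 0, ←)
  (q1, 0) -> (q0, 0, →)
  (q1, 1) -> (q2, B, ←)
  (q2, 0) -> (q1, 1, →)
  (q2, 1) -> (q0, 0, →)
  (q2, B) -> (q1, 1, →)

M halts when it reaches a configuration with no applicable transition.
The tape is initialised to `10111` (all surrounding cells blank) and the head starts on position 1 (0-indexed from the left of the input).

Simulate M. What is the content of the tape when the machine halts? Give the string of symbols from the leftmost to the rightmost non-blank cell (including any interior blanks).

state=q0 head=1 tape=1[0]111B   (q0,0)→(q1,1,→)
state=q1 head=2 tape=11[1]11B   (q1,1)→(q2,B,←)
state=q2 head=1 tape=1[1]B11B   (q2,1)→(q0,0,→)
state=q0 head=2 tape=10[B]11B   (q0,B)→(q1,0,←)
state=q1 head=1 tape=1[0]011B   (q1,0)→(q0,0,→)
state=q0 head=2 tape=10[0]11B   (q0,0)→(q1,1,→)
state=q1 head=3 tape=101[1]1B   (q1,1)→(q2,B,←)
state=q2 head=2 tape=10[1]B1B   (q2,1)→(q0,0,→)
state=q0 head=3 tape=100[B]1B   (q0,B)→(q1,0,←)
state=q1 head=2 tape=10[0]01B   (q1,0)→(q0,0,→)
state=q0 head=3 tape=100[0]1B   (q0,0)→(q1,1,→)
state=q1 head=4 tape=1001[1]B   (q1,1)→(q2,B,←)
state=q2 head=3 tape=100[1]BB   (q2,1)→(q0,0,→)
state=q0 head=4 tape=1000[B]B   (q0,B)→(q1,0,←)
state=q1 head=3 tape=100[0]0B   (q1,0)→(q0,0,→)
state=q0 head=4 tape=1000[0]B   (q0,0)→(q1,1,→)
state=q1 head=5 tape=10001[B]
The non-blank tape span at halt is 10001.

10001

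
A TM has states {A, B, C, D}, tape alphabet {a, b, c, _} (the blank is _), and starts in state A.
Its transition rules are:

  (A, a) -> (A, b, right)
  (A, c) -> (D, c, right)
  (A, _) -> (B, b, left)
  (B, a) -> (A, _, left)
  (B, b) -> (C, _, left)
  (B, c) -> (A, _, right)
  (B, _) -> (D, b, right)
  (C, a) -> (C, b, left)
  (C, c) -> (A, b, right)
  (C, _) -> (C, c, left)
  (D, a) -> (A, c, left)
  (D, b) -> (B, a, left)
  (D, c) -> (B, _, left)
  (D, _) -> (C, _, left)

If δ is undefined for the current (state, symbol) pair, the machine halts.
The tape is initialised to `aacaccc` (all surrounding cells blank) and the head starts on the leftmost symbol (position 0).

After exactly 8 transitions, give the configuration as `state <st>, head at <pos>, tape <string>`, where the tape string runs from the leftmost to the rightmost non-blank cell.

state B, head at 2, tape bb_bccc

A | [a]acaccc   read a → write b, move right, go to A
A | b[a]caccc   read a → write b, move right, go to A
A | bb[c]accc   read c → write c, move right, go to D
D | bbc[a]ccc   read a → write c, move left, go to A
A | bb[c]cccc   read c → write c, move right, go to D
D | bbc[c]ccc   read c → write _, move left, go to B
B | bb[c]_ccc   read c → write _, move right, go to A
A | bb_[_]ccc   read _ → write b, move left, go to B
B | bb[_]bccc
After 8 steps: state B, head at 2, tape bb_bccc.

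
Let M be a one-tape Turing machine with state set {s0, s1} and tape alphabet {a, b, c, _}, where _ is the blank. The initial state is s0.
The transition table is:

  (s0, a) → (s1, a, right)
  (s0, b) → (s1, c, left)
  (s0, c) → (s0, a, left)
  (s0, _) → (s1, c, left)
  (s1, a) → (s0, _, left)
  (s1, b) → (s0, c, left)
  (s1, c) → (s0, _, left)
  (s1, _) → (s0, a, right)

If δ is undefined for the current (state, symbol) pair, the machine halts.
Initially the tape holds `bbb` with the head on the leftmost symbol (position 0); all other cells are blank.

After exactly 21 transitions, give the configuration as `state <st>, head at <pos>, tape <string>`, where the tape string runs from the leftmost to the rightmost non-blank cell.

state s0, head at 1, tape aaaa

state=s0 head=0 tape=_[b]bb   (s0,b)→(s1,c,left)
state=s1 head=-1 tape=[_]cbb   (s1,_)→(s0,a,right)
state=s0 head=0 tape=a[c]bb   (s0,c)→(s0,a,left)
state=s0 head=-1 tape=[a]abb   (s0,a)→(s1,a,right)
state=s1 head=0 tape=a[a]bb   (s1,a)→(s0,_,left)
state=s0 head=-1 tape=[a]_bb   (s0,a)→(s1,a,right)
state=s1 head=0 tape=a[_]bb   (s1,_)→(s0,a,right)
state=s0 head=1 tape=aa[b]b   (s0,b)→(s1,c,left)
state=s1 head=0 tape=a[a]cb   (s1,a)→(s0,_,left)
state=s0 head=-1 tape=[a]_cb   (s0,a)→(s1,a,right)
state=s1 head=0 tape=a[_]cb   (s1,_)→(s0,a,right)
state=s0 head=1 tape=aa[c]b   (s0,c)→(s0,a,left)
state=s0 head=0 tape=a[a]ab   (s0,a)→(s1,a,right)
state=s1 head=1 tape=aa[a]b   (s1,a)→(s0,_,left)
state=s0 head=0 tape=a[a]_b   (s0,a)→(s1,a,right)
state=s1 head=1 tape=aa[_]b   (s1,_)→(s0,a,right)
state=s0 head=2 tape=aaa[b]   (s0,b)→(s1,c,left)
state=s1 head=1 tape=aa[a]c   (s1,a)→(s0,_,left)
state=s0 head=0 tape=a[a]_c   (s0,a)→(s1,a,right)
state=s1 head=1 tape=aa[_]c   (s1,_)→(s0,a,right)
state=s0 head=2 tape=aaa[c]   (s0,c)→(s0,a,left)
state=s0 head=1 tape=aa[a]a
After 21 steps: state s0, head at 1, tape aaaa.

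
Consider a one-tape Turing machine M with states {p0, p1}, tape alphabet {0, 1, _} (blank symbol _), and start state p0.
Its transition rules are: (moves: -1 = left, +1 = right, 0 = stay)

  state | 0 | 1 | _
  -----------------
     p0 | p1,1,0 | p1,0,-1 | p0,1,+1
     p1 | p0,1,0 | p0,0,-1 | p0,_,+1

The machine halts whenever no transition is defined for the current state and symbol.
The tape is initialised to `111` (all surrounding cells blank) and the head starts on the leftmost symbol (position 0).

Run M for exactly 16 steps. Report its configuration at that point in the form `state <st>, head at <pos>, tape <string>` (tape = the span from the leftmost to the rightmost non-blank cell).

state p0, head at -2, tape 00011

p0 | ___[1]11   read 1 → write 0, move -1, go to p1
p1 | __[_]011   read _ → write _, move +1, go to p0
p0 | ___[0]11   read 0 → write 1, move 0, go to p1
p1 | ___[1]11   read 1 → write 0, move -1, go to p0
p0 | __[_]011   read _ → write 1, move +1, go to p0
p0 | __1[0]11   read 0 → write 1, move 0, go to p1
p1 | __1[1]11   read 1 → write 0, move -1, go to p0
p0 | __[1]011   read 1 → write 0, move -1, go to p1
p1 | _[_]0011   read _ → write _, move +1, go to p0
p0 | __[0]011   read 0 → write 1, move 0, go to p1
p1 | __[1]011   read 1 → write 0, move -1, go to p0
p0 | _[_]0011   read _ → write 1, move +1, go to p0
p0 | _1[0]011   read 0 → write 1, move 0, go to p1
p1 | _1[1]011   read 1 → write 0, move -1, go to p0
p0 | _[1]0011   read 1 → write 0, move -1, go to p1
p1 | [_]00011   read _ → write _, move +1, go to p0
p0 | _[0]0011
After 16 steps: state p0, head at -2, tape 00011.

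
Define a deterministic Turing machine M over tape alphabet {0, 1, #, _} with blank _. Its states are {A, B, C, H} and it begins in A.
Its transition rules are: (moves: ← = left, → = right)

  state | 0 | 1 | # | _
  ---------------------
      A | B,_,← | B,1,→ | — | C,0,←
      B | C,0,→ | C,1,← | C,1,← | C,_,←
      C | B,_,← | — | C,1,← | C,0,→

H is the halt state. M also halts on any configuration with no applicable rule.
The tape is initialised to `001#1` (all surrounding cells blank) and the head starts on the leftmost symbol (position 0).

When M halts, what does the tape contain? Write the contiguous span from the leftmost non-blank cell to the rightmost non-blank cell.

00001#1

A | __[0]01#1   read 0 → write _, move ←, go to B
B | _[_]_01#1   read _ → write _, move ←, go to C
C | [_]__01#1   read _ → write 0, move →, go to C
C | 0[_]_01#1   read _ → write 0, move →, go to C
C | 00[_]01#1   read _ → write 0, move →, go to C
C | 000[0]1#1   read 0 → write _, move ←, go to B
B | 00[0]_1#1   read 0 → write 0, move →, go to C
C | 000[_]1#1   read _ → write 0, move →, go to C
C | 0000[1]#1
The non-blank tape span at halt is 00001#1.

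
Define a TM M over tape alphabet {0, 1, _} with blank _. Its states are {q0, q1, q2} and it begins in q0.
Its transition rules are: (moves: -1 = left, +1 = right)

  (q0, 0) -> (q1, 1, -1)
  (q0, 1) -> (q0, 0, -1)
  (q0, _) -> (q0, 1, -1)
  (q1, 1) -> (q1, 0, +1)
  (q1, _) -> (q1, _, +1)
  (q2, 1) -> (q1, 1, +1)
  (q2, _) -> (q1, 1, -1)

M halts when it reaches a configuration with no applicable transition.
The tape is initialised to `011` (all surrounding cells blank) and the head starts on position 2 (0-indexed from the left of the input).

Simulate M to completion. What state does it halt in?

q0 | _01[1]   read 1 → write 0, move -1, go to q0
q0 | _0[1]0   read 1 → write 0, move -1, go to q0
q0 | _[0]00   read 0 → write 1, move -1, go to q1
q1 | [_]100   read _ → write _, move +1, go to q1
q1 | _[1]00   read 1 → write 0, move +1, go to q1
q1 | _0[0]0
No transition is defined for (q1, 0); M halts in state q1.

q1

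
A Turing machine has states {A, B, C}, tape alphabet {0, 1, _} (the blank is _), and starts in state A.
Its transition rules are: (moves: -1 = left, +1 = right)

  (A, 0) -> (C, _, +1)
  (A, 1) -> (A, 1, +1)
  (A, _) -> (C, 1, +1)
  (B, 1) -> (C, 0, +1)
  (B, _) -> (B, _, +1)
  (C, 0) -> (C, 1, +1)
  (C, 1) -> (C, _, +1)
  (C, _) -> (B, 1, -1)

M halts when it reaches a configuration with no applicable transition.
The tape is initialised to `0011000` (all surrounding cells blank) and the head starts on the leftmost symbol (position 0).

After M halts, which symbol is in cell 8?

A | [0]011000___   read 0 → write _, move +1, go to C
C | _[0]11000___   read 0 → write 1, move +1, go to C
C | _1[1]1000___   read 1 → write _, move +1, go to C
C | _1_[1]000___   read 1 → write _, move +1, go to C
C | _1__[0]00___   read 0 → write 1, move +1, go to C
C | _1__1[0]0___   read 0 → write 1, move +1, go to C
C | _1__11[0]___   read 0 → write 1, move +1, go to C
C | _1__111[_]__   read _ → write 1, move -1, go to B
B | _1__11[1]1__   read 1 → write 0, move +1, go to C
C | _1__110[1]__   read 1 → write _, move +1, go to C
C | _1__110_[_]_   read _ → write 1, move -1, go to B
B | _1__110[_]1_   read _ → write _, move +1, go to B
B | _1__110_[1]_   read 1 → write 0, move +1, go to C
C | _1__110_0[_]   read _ → write 1, move -1, go to B
B | _1__110_[0]1
Cell 8 holds 0 when M halts.

0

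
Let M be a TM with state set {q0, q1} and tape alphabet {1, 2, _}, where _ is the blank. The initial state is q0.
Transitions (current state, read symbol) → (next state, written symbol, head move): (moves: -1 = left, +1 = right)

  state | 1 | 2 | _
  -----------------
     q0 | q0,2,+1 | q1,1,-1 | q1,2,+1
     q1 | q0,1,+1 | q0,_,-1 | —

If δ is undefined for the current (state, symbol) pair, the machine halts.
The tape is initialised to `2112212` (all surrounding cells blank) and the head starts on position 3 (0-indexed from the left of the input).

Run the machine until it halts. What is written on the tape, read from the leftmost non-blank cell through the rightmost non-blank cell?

state=q0 head=3 tape=211[2]212__   (q0,2)→(q1,1,-1)
state=q1 head=2 tape=21[1]1212__   (q1,1)→(q0,1,+1)
state=q0 head=3 tape=211[1]212__   (q0,1)→(q0,2,+1)
state=q0 head=4 tape=2112[2]12__   (q0,2)→(q1,1,-1)
state=q1 head=3 tape=211[2]112__   (q1,2)→(q0,_,-1)
state=q0 head=2 tape=21[1]_112__   (q0,1)→(q0,2,+1)
state=q0 head=3 tape=212[_]112__   (q0,_)→(q1,2,+1)
state=q1 head=4 tape=2122[1]12__   (q1,1)→(q0,1,+1)
state=q0 head=5 tape=21221[1]2__   (q0,1)→(q0,2,+1)
state=q0 head=6 tape=212212[2]__   (q0,2)→(q1,1,-1)
state=q1 head=5 tape=21221[2]1__   (q1,2)→(q0,_,-1)
state=q0 head=4 tape=2122[1]_1__   (q0,1)→(q0,2,+1)
state=q0 head=5 tape=21222[_]1__   (q0,_)→(q1,2,+1)
state=q1 head=6 tape=212222[1]__   (q1,1)→(q0,1,+1)
state=q0 head=7 tape=2122221[_]_   (q0,_)→(q1,2,+1)
state=q1 head=8 tape=21222212[_]
The non-blank tape span at halt is 21222212.

21222212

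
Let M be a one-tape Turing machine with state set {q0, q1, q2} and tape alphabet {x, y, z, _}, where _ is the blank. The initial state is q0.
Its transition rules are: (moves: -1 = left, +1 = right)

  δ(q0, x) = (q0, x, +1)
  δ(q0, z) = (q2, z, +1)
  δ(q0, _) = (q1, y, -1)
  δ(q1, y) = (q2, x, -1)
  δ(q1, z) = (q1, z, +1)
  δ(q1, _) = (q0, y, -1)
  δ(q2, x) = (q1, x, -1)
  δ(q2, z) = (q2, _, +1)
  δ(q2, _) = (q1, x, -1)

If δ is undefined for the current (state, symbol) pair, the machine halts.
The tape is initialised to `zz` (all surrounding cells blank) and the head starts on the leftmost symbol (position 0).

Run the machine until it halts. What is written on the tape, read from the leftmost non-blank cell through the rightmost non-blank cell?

zyx

state=q0 head=0 tape=[z]z_   (q0,z)→(q2,z,+1)
state=q2 head=1 tape=z[z]_   (q2,z)→(q2,_,+1)
state=q2 head=2 tape=z_[_]   (q2,_)→(q1,x,-1)
state=q1 head=1 tape=z[_]x   (q1,_)→(q0,y,-1)
state=q0 head=0 tape=[z]yx   (q0,z)→(q2,z,+1)
state=q2 head=1 tape=z[y]x
The non-blank tape span at halt is zyx.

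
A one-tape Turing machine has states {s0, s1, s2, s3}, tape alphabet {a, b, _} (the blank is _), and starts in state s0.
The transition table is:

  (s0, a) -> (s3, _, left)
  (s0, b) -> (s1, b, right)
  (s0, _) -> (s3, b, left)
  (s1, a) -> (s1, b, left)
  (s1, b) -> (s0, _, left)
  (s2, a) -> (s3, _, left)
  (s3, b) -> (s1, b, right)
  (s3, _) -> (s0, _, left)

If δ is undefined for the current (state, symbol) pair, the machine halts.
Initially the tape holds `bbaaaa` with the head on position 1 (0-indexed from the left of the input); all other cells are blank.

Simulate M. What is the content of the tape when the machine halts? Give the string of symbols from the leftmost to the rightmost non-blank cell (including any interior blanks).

s0 | b[b]aaaa   read b → write b, move right, go to s1
s1 | bb[a]aaa   read a → write b, move left, go to s1
s1 | b[b]baaa   read b → write _, move left, go to s0
s0 | [b]_baaa   read b → write b, move right, go to s1
s1 | b[_]baaa
The non-blank tape span at halt is b_baaa.

b_baaa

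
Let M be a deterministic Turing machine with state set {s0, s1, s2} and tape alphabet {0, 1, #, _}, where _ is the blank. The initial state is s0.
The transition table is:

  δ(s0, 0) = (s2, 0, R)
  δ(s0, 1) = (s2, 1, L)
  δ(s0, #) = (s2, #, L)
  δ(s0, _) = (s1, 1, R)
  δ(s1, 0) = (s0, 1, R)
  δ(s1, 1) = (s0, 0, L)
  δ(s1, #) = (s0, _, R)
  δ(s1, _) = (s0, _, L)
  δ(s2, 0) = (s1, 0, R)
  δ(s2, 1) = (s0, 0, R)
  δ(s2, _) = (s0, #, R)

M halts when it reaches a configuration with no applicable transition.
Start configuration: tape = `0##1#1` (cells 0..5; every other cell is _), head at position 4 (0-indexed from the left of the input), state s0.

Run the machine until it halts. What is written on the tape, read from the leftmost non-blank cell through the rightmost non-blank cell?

0##0#1

s0 | 0##1[#]1   read # → write #, move L, go to s2
s2 | 0##[1]#1   read 1 → write 0, move R, go to s0
s0 | 0##0[#]1   read # → write #, move L, go to s2
s2 | 0##[0]#1   read 0 → write 0, move R, go to s1
s1 | 0##0[#]1   read # → write _, move R, go to s0
s0 | 0##0_[1]   read 1 → write 1, move L, go to s2
s2 | 0##0[_]1   read _ → write #, move R, go to s0
s0 | 0##0#[1]   read 1 → write 1, move L, go to s2
s2 | 0##0[#]1
The non-blank tape span at halt is 0##0#1.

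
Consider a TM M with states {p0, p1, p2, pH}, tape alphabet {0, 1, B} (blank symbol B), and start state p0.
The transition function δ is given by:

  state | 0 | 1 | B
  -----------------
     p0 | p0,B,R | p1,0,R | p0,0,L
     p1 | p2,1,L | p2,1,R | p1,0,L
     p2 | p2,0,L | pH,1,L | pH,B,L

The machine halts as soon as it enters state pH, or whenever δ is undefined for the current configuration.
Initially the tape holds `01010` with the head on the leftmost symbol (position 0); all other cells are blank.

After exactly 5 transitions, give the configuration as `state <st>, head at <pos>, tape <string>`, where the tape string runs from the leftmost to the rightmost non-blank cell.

state=p0 head=0 tape=B[0]1010   (p0,0)→(p0,B,R)
state=p0 head=1 tape=BB[1]010   (p0,1)→(p1,0,R)
state=p1 head=2 tape=BB0[0]10   (p1,0)→(p2,1,L)
state=p2 head=1 tape=BB[0]110   (p2,0)→(p2,0,L)
state=p2 head=0 tape=B[B]0110   (p2,B)→(pH,B,L)
state=pH head=-1 tape=[B]B0110
After 5 steps: state pH, head at -1, tape 0110.

state pH, head at -1, tape 0110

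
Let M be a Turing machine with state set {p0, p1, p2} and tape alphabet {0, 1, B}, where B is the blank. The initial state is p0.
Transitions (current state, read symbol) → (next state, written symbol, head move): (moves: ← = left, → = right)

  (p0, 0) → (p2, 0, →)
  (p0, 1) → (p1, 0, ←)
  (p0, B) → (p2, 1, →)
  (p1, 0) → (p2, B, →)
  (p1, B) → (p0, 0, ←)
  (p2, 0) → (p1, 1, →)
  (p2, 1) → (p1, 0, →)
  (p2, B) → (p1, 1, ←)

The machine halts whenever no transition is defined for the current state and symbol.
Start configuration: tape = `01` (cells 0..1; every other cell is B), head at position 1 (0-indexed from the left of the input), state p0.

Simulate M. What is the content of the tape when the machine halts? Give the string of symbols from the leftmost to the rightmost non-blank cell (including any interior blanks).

10000

state=p0 head=1 tape=B0[1]BB   (p0,1)→(p1,0,←)
state=p1 head=0 tape=B[0]0BB   (p1,0)→(p2,B,→)
state=p2 head=1 tape=BB[0]BB   (p2,0)→(p1,1,→)
state=p1 head=2 tape=BB1[B]B   (p1,B)→(p0,0,←)
state=p0 head=1 tape=BB[1]0B   (p0,1)→(p1,0,←)
state=p1 head=0 tape=B[B]00B   (p1,B)→(p0,0,←)
state=p0 head=-1 tape=[B]000B   (p0,B)→(p2,1,→)
state=p2 head=0 tape=1[0]00B   (p2,0)→(p1,1,→)
state=p1 head=1 tape=11[0]0B   (p1,0)→(p2,B,→)
state=p2 head=2 tape=11B[0]B   (p2,0)→(p1,1,→)
state=p1 head=3 tape=11B1[B]   (p1,B)→(p0,0,←)
state=p0 head=2 tape=11B[1]0   (p0,1)→(p1,0,←)
state=p1 head=1 tape=11[B]00   (p1,B)→(p0,0,←)
state=p0 head=0 tape=1[1]000   (p0,1)→(p1,0,←)
state=p1 head=-1 tape=[1]0000
The non-blank tape span at halt is 10000.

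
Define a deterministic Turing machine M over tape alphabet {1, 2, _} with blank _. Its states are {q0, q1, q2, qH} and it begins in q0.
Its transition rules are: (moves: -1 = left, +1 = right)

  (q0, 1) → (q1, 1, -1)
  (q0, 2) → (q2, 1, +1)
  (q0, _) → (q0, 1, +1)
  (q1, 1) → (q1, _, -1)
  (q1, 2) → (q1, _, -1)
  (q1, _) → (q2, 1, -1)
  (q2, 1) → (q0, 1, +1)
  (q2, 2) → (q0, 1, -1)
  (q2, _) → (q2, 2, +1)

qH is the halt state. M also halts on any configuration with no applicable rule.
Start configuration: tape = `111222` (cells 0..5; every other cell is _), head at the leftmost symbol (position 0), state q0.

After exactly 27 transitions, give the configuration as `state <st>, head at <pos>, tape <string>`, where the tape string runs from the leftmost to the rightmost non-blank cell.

state=q0 head=0 tape=______[1]11222   (q0,1)→(q1,1,-1)
state=q1 head=-1 tape=_____[_]111222   (q1,_)→(q2,1,-1)
state=q2 head=-2 tape=____[_]1111222   (q2,_)→(q2,2,+1)
state=q2 head=-1 tape=____2[1]111222   (q2,1)→(q0,1,+1)
state=q0 head=0 tape=____21[1]11222   (q0,1)→(q1,1,-1)
state=q1 head=-1 tape=____2[1]111222   (q1,1)→(q1,_,-1)
state=q1 head=-2 tape=____[2]_111222   (q1,2)→(q1,_,-1)
state=q1 head=-3 tape=___[_]__111222   (q1,_)→(q2,1,-1)
state=q2 head=-4 tape=__[_]1__111222   (q2,_)→(q2,2,+1)
state=q2 head=-3 tape=__2[1]__111222   (q2,1)→(q0,1,+1)
state=q0 head=-2 tape=__21[_]_111222   (q0,_)→(q0,1,+1)
state=q0 head=-1 tape=__211[_]111222   (q0,_)→(q0,1,+1)
state=q0 head=0 tape=__2111[1]11222   (q0,1)→(q1,1,-1)
state=q1 head=-1 tape=__211[1]111222   (q1,1)→(q1,_,-1)
state=q1 head=-2 tape=__21[1]_111222   (q1,1)→(q1,_,-1)
state=q1 head=-3 tape=__2[1]__111222   (q1,1)→(q1,_,-1)
state=q1 head=-4 tape=__[2]___111222   (q1,2)→(q1,_,-1)
state=q1 head=-5 tape=_[_]____111222   (q1,_)→(q2,1,-1)
state=q2 head=-6 tape=[_]1____111222   (q2,_)→(q2,2,+1)
state=q2 head=-5 tape=2[1]____111222   (q2,1)→(q0,1,+1)
state=q0 head=-4 tape=21[_]___111222   (q0,_)→(q0,1,+1)
state=q0 head=-3 tape=211[_]__111222   (q0,_)→(q0,1,+1)
state=q0 head=-2 tape=2111[_]_111222   (q0,_)→(q0,1,+1)
state=q0 head=-1 tape=21111[_]111222   (q0,_)→(q0,1,+1)
state=q0 head=0 tape=211111[1]11222   (q0,1)→(q1,1,-1)
state=q1 head=-1 tape=21111[1]111222   (q1,1)→(q1,_,-1)
state=q1 head=-2 tape=2111[1]_111222   (q1,1)→(q1,_,-1)
state=q1 head=-3 tape=211[1]__111222
After 27 steps: state q1, head at -3, tape 2111__111222.

state q1, head at -3, tape 2111__111222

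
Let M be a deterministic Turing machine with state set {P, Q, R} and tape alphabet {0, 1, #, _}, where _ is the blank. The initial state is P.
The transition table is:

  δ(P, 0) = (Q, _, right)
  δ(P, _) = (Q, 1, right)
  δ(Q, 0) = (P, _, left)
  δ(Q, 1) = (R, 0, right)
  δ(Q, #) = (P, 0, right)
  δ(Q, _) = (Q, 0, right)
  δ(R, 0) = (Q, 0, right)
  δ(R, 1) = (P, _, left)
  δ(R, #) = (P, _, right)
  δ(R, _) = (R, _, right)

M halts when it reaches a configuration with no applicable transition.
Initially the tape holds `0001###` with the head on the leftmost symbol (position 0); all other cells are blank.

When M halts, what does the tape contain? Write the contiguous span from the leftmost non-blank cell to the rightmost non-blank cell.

1_00_##

state=P head=0 tape=[0]001###   (P,0)→(Q,_,right)
state=Q head=1 tape=_[0]01###   (Q,0)→(P,_,left)
state=P head=0 tape=[_]_01###   (P,_)→(Q,1,right)
state=Q head=1 tape=1[_]01###   (Q,_)→(Q,0,right)
state=Q head=2 tape=10[0]1###   (Q,0)→(P,_,left)
state=P head=1 tape=1[0]_1###   (P,0)→(Q,_,right)
state=Q head=2 tape=1_[_]1###   (Q,_)→(Q,0,right)
state=Q head=3 tape=1_0[1]###   (Q,1)→(R,0,right)
state=R head=4 tape=1_00[#]##   (R,#)→(P,_,right)
state=P head=5 tape=1_00_[#]#
The non-blank tape span at halt is 1_00_##.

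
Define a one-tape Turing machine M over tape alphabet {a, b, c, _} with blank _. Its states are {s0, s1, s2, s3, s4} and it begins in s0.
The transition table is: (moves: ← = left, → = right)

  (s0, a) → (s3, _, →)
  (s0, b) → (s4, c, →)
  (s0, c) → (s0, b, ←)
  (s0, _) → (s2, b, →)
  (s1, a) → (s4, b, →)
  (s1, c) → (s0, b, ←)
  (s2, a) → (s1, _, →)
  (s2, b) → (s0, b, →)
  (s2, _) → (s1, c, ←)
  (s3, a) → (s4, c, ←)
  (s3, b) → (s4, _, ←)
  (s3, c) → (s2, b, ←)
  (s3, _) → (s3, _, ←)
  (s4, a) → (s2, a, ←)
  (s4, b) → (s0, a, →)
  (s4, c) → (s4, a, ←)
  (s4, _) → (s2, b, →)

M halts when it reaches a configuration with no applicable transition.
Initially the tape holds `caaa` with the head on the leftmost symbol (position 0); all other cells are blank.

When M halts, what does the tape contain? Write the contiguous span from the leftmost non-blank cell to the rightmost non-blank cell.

bbbca

state=s0 head=0 tape=_[c]aaa   (s0,c)→(s0,b,←)
state=s0 head=-1 tape=[_]baaa   (s0,_)→(s2,b,→)
state=s2 head=0 tape=b[b]aaa   (s2,b)→(s0,b,→)
state=s0 head=1 tape=bb[a]aa   (s0,a)→(s3,_,→)
state=s3 head=2 tape=bb_[a]a   (s3,a)→(s4,c,←)
state=s4 head=1 tape=bb[_]ca   (s4,_)→(s2,b,→)
state=s2 head=2 tape=bbb[c]a
The non-blank tape span at halt is bbbca.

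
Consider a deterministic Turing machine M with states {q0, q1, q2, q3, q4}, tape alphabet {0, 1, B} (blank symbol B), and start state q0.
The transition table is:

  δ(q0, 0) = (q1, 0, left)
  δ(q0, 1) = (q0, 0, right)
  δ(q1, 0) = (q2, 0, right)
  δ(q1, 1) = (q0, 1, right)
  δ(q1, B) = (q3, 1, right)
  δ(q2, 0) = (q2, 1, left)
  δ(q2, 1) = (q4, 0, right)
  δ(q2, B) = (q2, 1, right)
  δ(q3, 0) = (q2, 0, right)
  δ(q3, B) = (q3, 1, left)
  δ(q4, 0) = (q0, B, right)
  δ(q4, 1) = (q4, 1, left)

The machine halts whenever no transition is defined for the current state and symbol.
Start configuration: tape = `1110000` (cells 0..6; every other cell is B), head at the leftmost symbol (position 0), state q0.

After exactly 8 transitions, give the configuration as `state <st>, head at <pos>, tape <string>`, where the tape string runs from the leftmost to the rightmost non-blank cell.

q0 | [1]110000   read 1 → write 0, move right, go to q0
q0 | 0[1]10000   read 1 → write 0, move right, go to q0
q0 | 00[1]0000   read 1 → write 0, move right, go to q0
q0 | 000[0]000   read 0 → write 0, move left, go to q1
q1 | 00[0]0000   read 0 → write 0, move right, go to q2
q2 | 000[0]000   read 0 → write 1, move left, go to q2
q2 | 00[0]1000   read 0 → write 1, move left, go to q2
q2 | 0[0]11000   read 0 → write 1, move left, go to q2
q2 | [0]111000
After 8 steps: state q2, head at 0, tape 0111000.

state q2, head at 0, tape 0111000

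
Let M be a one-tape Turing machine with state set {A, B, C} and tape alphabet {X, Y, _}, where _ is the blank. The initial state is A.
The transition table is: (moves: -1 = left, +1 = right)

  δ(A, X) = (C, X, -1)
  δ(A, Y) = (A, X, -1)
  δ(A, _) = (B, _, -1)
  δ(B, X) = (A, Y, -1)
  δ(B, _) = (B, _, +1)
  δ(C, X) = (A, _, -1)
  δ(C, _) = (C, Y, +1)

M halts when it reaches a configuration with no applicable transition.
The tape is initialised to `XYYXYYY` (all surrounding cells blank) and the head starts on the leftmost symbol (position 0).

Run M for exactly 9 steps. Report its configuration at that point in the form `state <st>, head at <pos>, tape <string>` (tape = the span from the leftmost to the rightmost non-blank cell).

state B, head at -3, tape Y_YYXYYY

state=A head=0 tape=___[X]YYXYYY   (A,X)→(C,X,-1)
state=C head=-1 tape=__[_]XYYXYYY   (C,_)→(C,Y,+1)
state=C head=0 tape=__Y[X]YYXYYY   (C,X)→(A,_,-1)
state=A head=-1 tape=__[Y]_YYXYYY   (A,Y)→(A,X,-1)
state=A head=-2 tape=_[_]X_YYXYYY   (A,_)→(B,_,-1)
state=B head=-3 tape=[_]_X_YYXYYY   (B,_)→(B,_,+1)
state=B head=-2 tape=_[_]X_YYXYYY   (B,_)→(B,_,+1)
state=B head=-1 tape=__[X]_YYXYYY   (B,X)→(A,Y,-1)
state=A head=-2 tape=_[_]Y_YYXYYY   (A,_)→(B,_,-1)
state=B head=-3 tape=[_]_Y_YYXYYY
After 9 steps: state B, head at -3, tape Y_YYXYYY.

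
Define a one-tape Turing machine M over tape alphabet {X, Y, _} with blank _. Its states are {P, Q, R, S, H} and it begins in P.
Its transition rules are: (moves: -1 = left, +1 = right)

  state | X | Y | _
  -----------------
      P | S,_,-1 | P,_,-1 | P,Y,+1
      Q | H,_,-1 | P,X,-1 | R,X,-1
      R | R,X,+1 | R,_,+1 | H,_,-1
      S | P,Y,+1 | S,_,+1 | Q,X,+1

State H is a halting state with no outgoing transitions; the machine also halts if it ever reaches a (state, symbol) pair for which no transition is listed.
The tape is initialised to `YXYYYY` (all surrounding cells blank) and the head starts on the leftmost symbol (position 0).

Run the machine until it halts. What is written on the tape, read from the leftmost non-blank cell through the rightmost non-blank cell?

P | _[Y]XYYYY_   read Y → write _, move -1, go to P
P | [_]_XYYYY_   read _ → write Y, move +1, go to P
P | Y[_]XYYYY_   read _ → write Y, move +1, go to P
P | YY[X]YYYY_   read X → write _, move -1, go to S
S | Y[Y]_YYYY_   read Y → write _, move +1, go to S
S | Y_[_]YYYY_   read _ → write X, move +1, go to Q
Q | Y_X[Y]YYY_   read Y → write X, move -1, go to P
P | Y_[X]XYYY_   read X → write _, move -1, go to S
S | Y[_]_XYYY_   read _ → write X, move +1, go to Q
Q | YX[_]XYYY_   read _ → write X, move -1, go to R
R | Y[X]XXYYY_   read X → write X, move +1, go to R
R | YX[X]XYYY_   read X → write X, move +1, go to R
R | YXX[X]YYY_   read X → write X, move +1, go to R
R | YXXX[Y]YY_   read Y → write _, move +1, go to R
R | YXXX_[Y]Y_   read Y → write _, move +1, go to R
R | YXXX__[Y]_   read Y → write _, move +1, go to R
R | YXXX___[_]   read _ → write _, move -1, go to H
H | YXXX__[_]_
The non-blank tape span at halt is YXXX.

YXXX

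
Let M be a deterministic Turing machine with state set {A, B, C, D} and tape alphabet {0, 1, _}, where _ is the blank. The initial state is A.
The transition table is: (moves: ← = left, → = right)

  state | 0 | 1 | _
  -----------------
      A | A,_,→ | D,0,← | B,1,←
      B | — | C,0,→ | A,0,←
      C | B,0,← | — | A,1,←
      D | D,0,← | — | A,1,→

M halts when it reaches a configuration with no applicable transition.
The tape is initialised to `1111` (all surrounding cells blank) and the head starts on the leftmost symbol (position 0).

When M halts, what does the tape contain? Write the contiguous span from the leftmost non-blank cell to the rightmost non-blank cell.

111001

state=A head=0 tape=_[1]111_   (A,1)→(D,0,←)
state=D head=-1 tape=[_]0111_   (D,_)→(A,1,→)
state=A head=0 tape=1[0]111_   (A,0)→(A,_,→)
state=A head=1 tape=1_[1]11_   (A,1)→(D,0,←)
state=D head=0 tape=1[_]011_   (D,_)→(A,1,→)
state=A head=1 tape=11[0]11_   (A,0)→(A,_,→)
state=A head=2 tape=11_[1]1_   (A,1)→(D,0,←)
state=D head=1 tape=11[_]01_   (D,_)→(A,1,→)
state=A head=2 tape=111[0]1_   (A,0)→(A,_,→)
state=A head=3 tape=111_[1]_   (A,1)→(D,0,←)
state=D head=2 tape=111[_]0_   (D,_)→(A,1,→)
state=A head=3 tape=1111[0]_   (A,0)→(A,_,→)
state=A head=4 tape=1111_[_]   (A,_)→(B,1,←)
state=B head=3 tape=1111[_]1   (B,_)→(A,0,←)
state=A head=2 tape=111[1]01   (A,1)→(D,0,←)
state=D head=1 tape=11[1]001
The non-blank tape span at halt is 111001.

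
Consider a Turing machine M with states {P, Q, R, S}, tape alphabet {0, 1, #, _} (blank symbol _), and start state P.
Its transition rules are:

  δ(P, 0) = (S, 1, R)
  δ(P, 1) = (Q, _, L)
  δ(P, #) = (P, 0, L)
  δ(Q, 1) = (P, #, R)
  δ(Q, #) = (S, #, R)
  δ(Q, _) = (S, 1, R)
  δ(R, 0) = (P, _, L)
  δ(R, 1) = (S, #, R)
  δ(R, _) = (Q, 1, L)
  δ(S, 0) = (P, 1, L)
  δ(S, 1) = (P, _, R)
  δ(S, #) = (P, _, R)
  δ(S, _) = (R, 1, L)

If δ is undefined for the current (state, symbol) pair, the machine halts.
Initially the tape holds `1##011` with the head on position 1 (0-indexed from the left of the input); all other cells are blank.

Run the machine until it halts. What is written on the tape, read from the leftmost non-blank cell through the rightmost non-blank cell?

#_1_1#

state=P head=1 tape=_1[#]#011_   (P,#)→(P,0,L)
state=P head=0 tape=_[1]0#011_   (P,1)→(Q,_,L)
state=Q head=-1 tape=[_]_0#011_   (Q,_)→(S,1,R)
state=S head=0 tape=1[_]0#011_   (S,_)→(R,1,L)
state=R head=-1 tape=[1]10#011_   (R,1)→(S,#,R)
state=S head=0 tape=#[1]0#011_   (S,1)→(P,_,R)
state=P head=1 tape=#_[0]#011_   (P,0)→(S,1,R)
state=S head=2 tape=#_1[#]011_   (S,#)→(P,_,R)
state=P head=3 tape=#_1_[0]11_   (P,0)→(S,1,R)
state=S head=4 tape=#_1_1[1]1_   (S,1)→(P,_,R)
state=P head=5 tape=#_1_1_[1]_   (P,1)→(Q,_,L)
state=Q head=4 tape=#_1_1[_]__   (Q,_)→(S,1,R)
state=S head=5 tape=#_1_11[_]_   (S,_)→(R,1,L)
state=R head=4 tape=#_1_1[1]1_   (R,1)→(S,#,R)
state=S head=5 tape=#_1_1#[1]_   (S,1)→(P,_,R)
state=P head=6 tape=#_1_1#_[_]
The non-blank tape span at halt is #_1_1#.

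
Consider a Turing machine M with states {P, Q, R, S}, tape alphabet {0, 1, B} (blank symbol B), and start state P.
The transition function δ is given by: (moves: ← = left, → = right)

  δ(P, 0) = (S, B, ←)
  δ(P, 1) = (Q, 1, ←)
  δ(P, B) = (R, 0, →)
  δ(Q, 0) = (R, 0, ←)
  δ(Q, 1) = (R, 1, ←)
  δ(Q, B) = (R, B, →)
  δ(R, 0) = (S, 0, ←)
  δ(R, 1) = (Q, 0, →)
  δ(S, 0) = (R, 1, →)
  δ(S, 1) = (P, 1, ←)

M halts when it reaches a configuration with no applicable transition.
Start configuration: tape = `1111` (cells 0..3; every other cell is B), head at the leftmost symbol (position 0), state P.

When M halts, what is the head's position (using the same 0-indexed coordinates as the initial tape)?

-1

state=P head=0 tape=B[1]111   (P,1)→(Q,1,←)
state=Q head=-1 tape=[B]1111   (Q,B)→(R,B,→)
state=R head=0 tape=B[1]111   (R,1)→(Q,0,→)
state=Q head=1 tape=B0[1]11   (Q,1)→(R,1,←)
state=R head=0 tape=B[0]111   (R,0)→(S,0,←)
state=S head=-1 tape=[B]0111
At halt the head is at cell -1.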